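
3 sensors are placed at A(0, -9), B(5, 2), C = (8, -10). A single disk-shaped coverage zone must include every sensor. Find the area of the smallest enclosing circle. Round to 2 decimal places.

131.85

Side lengths²: AB² = 146, AC² = 65, BC² = 153.
Since BC² = 153 < 146 + 65 = 211, the triangle is acute, so the smallest enclosing circle is the circumcircle.
Circumcentre = (287/62, -277/62), r² = 80665/1922.
Area = π·r² = π·80665/1922 ≈ 131.85.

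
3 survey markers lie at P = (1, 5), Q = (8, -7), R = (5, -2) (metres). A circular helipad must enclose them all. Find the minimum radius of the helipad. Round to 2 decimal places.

Side lengths²: PQ² = 193, PR² = 65, QR² = 34.
Since PQ² = 193 ≥ 65 + 34 = 99, the angle opposite PQ is not acute, so the smallest enclosing circle has PQ as diameter.
Centre = midpoint of PQ = (4.5, -1), r² = 193/4 = 48.25.
r = √(48.25) ≈ 6.95.

6.95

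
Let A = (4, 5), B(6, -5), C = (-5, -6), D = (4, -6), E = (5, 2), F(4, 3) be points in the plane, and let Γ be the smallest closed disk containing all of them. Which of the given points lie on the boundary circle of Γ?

The minimum enclosing circle of a finite set is fixed by two of the points (as a diameter) or three (as a circumcircle).
The minimum enclosing circle is determined by three boundary points: A, B, C.
Their circumcentre is (5/56, -55/56) with r² = 80093/1568.
The farthest remaining point D is at distance² 63461/1568 ≤ 80093/1568.
The points at distance exactly r from the centre are A, B, C — 3 points.

A, B, C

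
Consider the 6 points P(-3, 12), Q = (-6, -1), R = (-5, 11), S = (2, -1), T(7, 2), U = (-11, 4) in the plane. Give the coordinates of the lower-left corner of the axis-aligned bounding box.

(-11, -1)

x-range [-11, 7], y-range [-1, 12].
The lower-left corner is (-11, -1).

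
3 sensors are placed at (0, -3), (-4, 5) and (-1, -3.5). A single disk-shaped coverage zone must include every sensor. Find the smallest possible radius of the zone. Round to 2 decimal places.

4.51

Call the three points A, B, C in the order given.
Side lengths²: AB² = 80, AC² = 1.25, BC² = 81.25.
Since BC² = 81.25 ≥ 80 + 1.25 = 81.25, the angle opposite BC is not acute, so the smallest enclosing circle has BC as diameter.
Centre = midpoint of BC = (-2.5, 0.75), r² = 81.25/4 = 20.3125.
r = √(20.3125) ≈ 4.51.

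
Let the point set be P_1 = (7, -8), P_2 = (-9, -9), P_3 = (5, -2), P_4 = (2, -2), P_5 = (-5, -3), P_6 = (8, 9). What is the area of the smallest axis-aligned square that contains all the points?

The bounding box has width 17 and height 18.
An axis-aligned square enclosing the set must have side ≥ max(width, height).
So the minimum side is max(17, 18) = 18.
Area = 18² = 324.

324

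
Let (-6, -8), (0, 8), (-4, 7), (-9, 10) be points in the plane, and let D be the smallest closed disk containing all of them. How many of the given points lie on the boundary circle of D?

3

A smallest enclosing disk is always determined by at most three of the input points on its boundary.
The minimum enclosing circle is determined by three boundary points: (-6, -8), (0, 8), (-9, 10).
Their circumcentre is (-81/13, 63/52) with r² = 229585/2704.
The farthest remaining point (-4, 7) is at distance² 104057/2704 ≤ 229585/2704.
The points at distance exactly r from the centre are (-6, -8), (0, 8), (-9, 10) — 3 points.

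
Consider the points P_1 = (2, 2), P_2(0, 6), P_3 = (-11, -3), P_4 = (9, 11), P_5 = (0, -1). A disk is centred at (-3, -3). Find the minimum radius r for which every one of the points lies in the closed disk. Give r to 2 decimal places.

The required radius is the distance from (-3, -3) to the farthest point.
Squared distances: 50, 90, 64, 340, 13.
Maximum is 340, attained at P_4.
r = √340 ≈ 18.44.

18.44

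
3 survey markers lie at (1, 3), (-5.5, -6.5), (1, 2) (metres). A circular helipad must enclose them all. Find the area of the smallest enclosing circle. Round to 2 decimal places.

104.07

Call the three points A, B, C in the order given.
Side lengths²: AB² = 132.5, AC² = 1, BC² = 114.5.
Since AB² = 132.5 ≥ 114.5 + 1 = 115.5, the angle opposite AB is not acute, so the smallest enclosing circle has AB as diameter.
Centre = midpoint of AB = (-2.25, -1.75), r² = 132.5/4 = 33.125.
Area = π·r² = π·33.125 ≈ 104.07.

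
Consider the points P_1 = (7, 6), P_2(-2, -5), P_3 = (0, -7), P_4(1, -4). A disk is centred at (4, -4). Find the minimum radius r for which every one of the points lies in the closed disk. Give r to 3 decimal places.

10.440

The required radius is the distance from (4, -4) to the farthest point.
Squared distances: 109, 37, 25, 9.
Maximum is 109, attained at P_1.
r = √109 ≈ 10.440.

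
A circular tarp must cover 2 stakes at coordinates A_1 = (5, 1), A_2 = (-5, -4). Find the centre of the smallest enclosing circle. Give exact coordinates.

(0, -1.5)

The smallest circle enclosing two points has them as diameter endpoints.
Centre = midpoint = (0, -1.5); r² = |A_1A_2|²/4 = 125/4 = 31.25.
Centre = (0, -1.5).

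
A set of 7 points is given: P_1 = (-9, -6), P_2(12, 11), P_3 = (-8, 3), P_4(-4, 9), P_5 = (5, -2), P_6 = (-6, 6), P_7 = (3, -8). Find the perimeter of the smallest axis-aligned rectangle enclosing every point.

80

Width = max x − min x = 12 − (-9) = 21.
Height = max y − min y = 11 − (-8) = 19.
Perimeter = 2(21 + 19) = 80.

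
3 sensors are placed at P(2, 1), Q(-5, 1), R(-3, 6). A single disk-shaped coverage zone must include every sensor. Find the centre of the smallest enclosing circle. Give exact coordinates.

Side lengths²: PQ² = 49, PR² = 50, QR² = 29.
Since PR² = 50 < 49 + 29 = 78, the triangle is acute, so the smallest enclosing circle is the circumcircle.
Circumcentre = (-1.5, 2.5), r² = 14.5.
Centre = (-1.5, 2.5).

(-1.5, 2.5)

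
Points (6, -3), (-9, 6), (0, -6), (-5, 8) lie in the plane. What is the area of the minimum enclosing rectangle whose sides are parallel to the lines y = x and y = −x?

108

In coordinates u = x + y, v = x − y the rectangle is axis-aligned; the map (x,y)→(u,v) scales areas by 2.
u-values: 3, -3, -6, 3; range = 3 − (-6) = 9.
v-values: 9, -15, 6, -13; range = 9 − (-15) = 24.
Area = (9 × 24) / 2 = 108.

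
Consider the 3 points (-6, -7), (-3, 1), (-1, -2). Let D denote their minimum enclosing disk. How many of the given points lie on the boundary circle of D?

Call the three points A, B, C in the order given.
Side lengths²: AB² = 73, AC² = 50, BC² = 13.
Since AB² = 73 ≥ 50 + 13 = 63, the angle opposite AB is not acute, so the smallest enclosing circle has AB as diameter.
Centre = midpoint of AB = (-4.5, -3), r² = 73/4 = 18.25.
The points at distance exactly r from the centre are (-6, -7), (-3, 1) — 2 points.

2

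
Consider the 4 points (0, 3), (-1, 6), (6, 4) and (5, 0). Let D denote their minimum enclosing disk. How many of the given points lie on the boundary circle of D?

The minimum enclosing circle of a finite set is fixed by two of the points (as a diameter) or three (as a circumcircle).
The farthest pair is (-1, 6)–(5, 0) with squared distance 72. The circle on this segment as diameter has centre (2, 3) and r² = 72/4 = 18.
Check (0, 3): distance² to centre = 4 ≤ 18, so it lies inside.
All remaining points lie in this disk, and no smaller disk contains both endpoints, so this is the minimum enclosing circle.
The points at distance exactly r from the centre are (-1, 6), (5, 0) — 2 points.

2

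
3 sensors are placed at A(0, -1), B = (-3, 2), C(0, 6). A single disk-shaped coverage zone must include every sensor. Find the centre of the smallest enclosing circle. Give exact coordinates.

Side lengths²: AB² = 18, AC² = 49, BC² = 25.
Since AC² = 49 ≥ 25 + 18 = 43, the angle opposite AC is not acute, so the smallest enclosing circle has AC as diameter.
Centre = midpoint of AC = (0, 2.5), r² = 49/4 = 12.25.
Centre = (0, 2.5).

(0, 2.5)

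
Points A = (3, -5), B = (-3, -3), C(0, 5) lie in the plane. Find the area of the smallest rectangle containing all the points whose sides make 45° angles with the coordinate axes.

In coordinates u = x + y, v = x − y the rectangle is axis-aligned; the map (x,y)→(u,v) scales areas by 2.
u-values: -2, -6, 5; range = 5 − (-6) = 11.
v-values: 8, 0, -5; range = 8 − (-5) = 13.
Area = (11 × 13) / 2 = 71.5.

71.5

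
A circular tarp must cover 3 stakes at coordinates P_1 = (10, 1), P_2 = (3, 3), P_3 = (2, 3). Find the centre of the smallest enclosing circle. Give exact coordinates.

Side lengths²: P_1P_2² = 53, P_1P_3² = 68, P_2P_3² = 1.
Since P_1P_3² = 68 ≥ 53 + 1 = 54, the angle opposite P_1P_3 is not acute, so the smallest enclosing circle has P_1P_3 as diameter.
Centre = midpoint of P_1P_3 = (6, 2), r² = 68/4 = 17.
Centre = (6, 2).

(6, 2)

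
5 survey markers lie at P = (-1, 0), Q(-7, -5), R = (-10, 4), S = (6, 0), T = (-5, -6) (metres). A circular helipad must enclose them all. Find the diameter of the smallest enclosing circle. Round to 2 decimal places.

The minimum enclosing circle of a finite set is fixed by two of the points (as a diameter) or three (as a circumcircle).
The minimum enclosing circle is determined by three boundary points: Q, R, S.
Their circumcentre is (-23/11, 18/11) with r² = 8245/121.
The farthest remaining point T is at distance² 8080/121 ≤ 8245/121.
Diameter = 2r = 2√(8245/121) ≈ 16.51.

16.51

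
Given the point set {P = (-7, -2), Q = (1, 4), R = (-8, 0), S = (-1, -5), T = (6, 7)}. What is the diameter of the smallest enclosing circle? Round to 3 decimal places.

The farthest pair is P–T with squared distance 250. The circle on this segment as diameter has centre (-0.5, 2.5) and r² = 250/4 = 62.5.
Check Q: distance² to centre = 4.5 ≤ 62.5, so it lies inside.
All remaining points lie in this disk, and no smaller disk contains both endpoints, so this is the minimum enclosing circle.
Diameter = 2r = 2√(62.5) ≈ 15.811.

15.811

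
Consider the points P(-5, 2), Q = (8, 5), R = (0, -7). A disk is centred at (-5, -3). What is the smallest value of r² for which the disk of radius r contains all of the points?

The required radius is the distance from (-5, -3) to the farthest point.
Squared distances: 25, 233, 41.
Maximum is 233, attained at Q.

233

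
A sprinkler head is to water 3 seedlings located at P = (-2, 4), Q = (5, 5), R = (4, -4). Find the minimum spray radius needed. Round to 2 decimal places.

5.16

Side lengths²: PQ² = 50, PR² = 100, QR² = 82.
Since PR² = 100 < 82 + 50 = 132, the triangle is acute, so the smallest enclosing circle is the circumcircle.
Circumcentre = (63/31, 24/31), r² = 25625/961.
r = √(25625/961) ≈ 5.16.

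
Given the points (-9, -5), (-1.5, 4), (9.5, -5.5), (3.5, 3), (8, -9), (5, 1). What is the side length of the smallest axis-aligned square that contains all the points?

18.5

The bounding box has width 18.5 and height 13.
An axis-aligned square enclosing the set must have side ≥ max(width, height).
So the minimum side is max(18.5, 13) = 18.5.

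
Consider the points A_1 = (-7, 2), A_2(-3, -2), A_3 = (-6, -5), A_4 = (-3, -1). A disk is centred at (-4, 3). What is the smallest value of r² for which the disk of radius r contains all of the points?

The required radius is the distance from (-4, 3) to the farthest point.
Squared distances: 10, 26, 68, 17.
Maximum is 68, attained at A_3.

68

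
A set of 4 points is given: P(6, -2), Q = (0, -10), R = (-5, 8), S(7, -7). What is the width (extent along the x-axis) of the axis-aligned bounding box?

max x = 7, min x = -5, so width = 12.

12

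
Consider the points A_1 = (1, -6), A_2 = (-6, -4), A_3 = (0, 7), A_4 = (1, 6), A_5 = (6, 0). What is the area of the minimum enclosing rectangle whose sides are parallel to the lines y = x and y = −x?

In coordinates u = x + y, v = x − y the rectangle is axis-aligned; the map (x,y)→(u,v) scales areas by 2.
u-values: -5, -10, 7, 7, 6; range = 7 − (-10) = 17.
v-values: 7, -2, -7, -5, 6; range = 7 − (-7) = 14.
Area = (17 × 14) / 2 = 119.

119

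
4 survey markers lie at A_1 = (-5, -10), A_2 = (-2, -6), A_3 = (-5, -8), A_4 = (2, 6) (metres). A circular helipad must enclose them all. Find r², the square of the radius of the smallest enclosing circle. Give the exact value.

A smallest enclosing disk is always determined by at most three of the input points on its boundary.
The farthest pair is A_1–A_4 with squared distance 305. The circle on this segment as diameter has centre (-1.5, -2) and r² = 305/4 = 76.25.
Check A_2: distance² to centre = 16.25 ≤ 76.25, so it lies inside.
All remaining points lie in this disk, and no smaller disk contains both endpoints, so this is the minimum enclosing circle.

76.25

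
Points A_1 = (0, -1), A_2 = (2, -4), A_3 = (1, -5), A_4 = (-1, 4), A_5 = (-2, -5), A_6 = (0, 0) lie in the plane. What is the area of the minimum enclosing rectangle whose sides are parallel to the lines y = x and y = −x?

55

In coordinates u = x + y, v = x − y the rectangle is axis-aligned; the map (x,y)→(u,v) scales areas by 2.
u-values: -1, -2, -4, 3, -7, 0; range = 3 − (-7) = 10.
v-values: 1, 6, 6, -5, 3, 0; range = 6 − (-5) = 11.
Area = (10 × 11) / 2 = 55.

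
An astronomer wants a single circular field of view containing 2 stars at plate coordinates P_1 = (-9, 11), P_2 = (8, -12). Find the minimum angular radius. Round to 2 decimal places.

The smallest circle enclosing two points has them as diameter endpoints.
Centre = midpoint = (-0.5, -0.5); r² = |P_1P_2|²/4 = 818/4 = 204.5.
r = √(204.5) ≈ 14.30.

14.30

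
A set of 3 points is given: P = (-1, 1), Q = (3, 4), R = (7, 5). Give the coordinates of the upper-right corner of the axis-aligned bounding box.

(7, 5)

x-range [-1, 7], y-range [1, 5].
The upper-right corner is (7, 5).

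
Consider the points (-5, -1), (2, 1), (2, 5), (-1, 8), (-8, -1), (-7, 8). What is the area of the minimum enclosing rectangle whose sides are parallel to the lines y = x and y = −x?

In coordinates u = x + y, v = x − y the rectangle is axis-aligned; the map (x,y)→(u,v) scales areas by 2.
u-values: -6, 3, 7, 7, -9, 1; range = 7 − (-9) = 16.
v-values: -4, 1, -3, -9, -7, -15; range = 1 − (-15) = 16.
Area = (16 × 16) / 2 = 128.

128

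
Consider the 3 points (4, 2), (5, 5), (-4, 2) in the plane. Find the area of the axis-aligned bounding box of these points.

27

x ranges over [-4, 5], width 9.
y ranges over [2, 5], height 3.
Area = 9 × 3 = 27.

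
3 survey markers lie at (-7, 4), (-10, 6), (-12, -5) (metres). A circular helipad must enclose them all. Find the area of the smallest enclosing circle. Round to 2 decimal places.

Call the three points A, B, C in the order given.
Side lengths²: AB² = 13, AC² = 106, BC² = 125.
Since BC² = 125 ≥ 106 + 13 = 119, the angle opposite BC is not acute, so the smallest enclosing circle has BC as diameter.
Centre = midpoint of BC = (-11, 0.5), r² = 125/4 = 31.25.
Area = π·r² = π·31.25 ≈ 98.17.

98.17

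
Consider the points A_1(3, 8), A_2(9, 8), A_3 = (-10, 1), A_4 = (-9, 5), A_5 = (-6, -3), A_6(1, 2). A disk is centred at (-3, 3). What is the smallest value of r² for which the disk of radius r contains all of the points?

169

The required radius is the distance from (-3, 3) to the farthest point.
Squared distances: 61, 169, 53, 40, 45, 17.
Maximum is 169, attained at A_2.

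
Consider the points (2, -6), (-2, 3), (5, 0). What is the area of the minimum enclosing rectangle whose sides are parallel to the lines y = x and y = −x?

58.5

In coordinates u = x + y, v = x − y the rectangle is axis-aligned; the map (x,y)→(u,v) scales areas by 2.
u-values: -4, 1, 5; range = 5 − (-4) = 9.
v-values: 8, -5, 5; range = 8 − (-5) = 13.
Area = (9 × 13) / 2 = 58.5.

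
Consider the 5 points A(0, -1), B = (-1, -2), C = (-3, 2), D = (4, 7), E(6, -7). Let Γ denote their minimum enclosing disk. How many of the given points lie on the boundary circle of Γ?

A smallest enclosing disk is always determined by at most three of the input points on its boundary.
The minimum enclosing circle is determined by three boundary points: C, D, E.
Their circumcentre is (23/6, -1/6) with r² = 925/18.
The farthest remaining point B is at distance² 481/18 ≤ 925/18.
The points at distance exactly r from the centre are C, D, E — 3 points.

3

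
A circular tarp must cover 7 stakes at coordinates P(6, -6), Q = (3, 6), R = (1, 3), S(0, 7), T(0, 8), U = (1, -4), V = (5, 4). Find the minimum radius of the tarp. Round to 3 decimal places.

The minimum enclosing circle of a finite set is fixed by two of the points (as a diameter) or three (as a circumcircle).
The farthest pair is P–T with squared distance 232. The circle on this segment as diameter has centre (3, 1) and r² = 232/4 = 58.
Check Q: distance² to centre = 25 ≤ 58, so it lies inside.
All remaining points lie in this disk, and no smaller disk contains both endpoints, so this is the minimum enclosing circle.
r = √58 ≈ 7.616.

7.616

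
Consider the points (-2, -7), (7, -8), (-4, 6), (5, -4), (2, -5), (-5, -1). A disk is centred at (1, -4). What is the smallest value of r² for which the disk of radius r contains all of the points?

The required radius is the distance from (1, -4) to the farthest point.
Squared distances: 18, 52, 125, 16, 2, 45.
Maximum is 125, attained at (-4, 6).

125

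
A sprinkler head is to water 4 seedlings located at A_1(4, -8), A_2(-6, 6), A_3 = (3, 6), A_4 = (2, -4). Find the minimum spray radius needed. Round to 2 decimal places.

The minimum enclosing circle of a finite set is fixed by two of the points (as a diameter) or three (as a circumcircle).
The farthest pair is A_1–A_2 with squared distance 296. The circle on this segment as diameter has centre (-1, -1) and r² = 296/4 = 74.
Check A_3: distance² to centre = 65 ≤ 74, so it lies inside.
All remaining points lie in this disk, and no smaller disk contains both endpoints, so this is the minimum enclosing circle.
r = √74 ≈ 8.60.

8.60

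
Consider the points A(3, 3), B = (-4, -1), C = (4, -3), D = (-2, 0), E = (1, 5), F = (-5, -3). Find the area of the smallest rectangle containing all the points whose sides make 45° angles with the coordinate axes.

In coordinates u = x + y, v = x − y the rectangle is axis-aligned; the map (x,y)→(u,v) scales areas by 2.
u-values: 6, -5, 1, -2, 6, -8; range = 6 − (-8) = 14.
v-values: 0, -3, 7, -2, -4, -2; range = 7 − (-4) = 11.
Area = (14 × 11) / 2 = 77.

77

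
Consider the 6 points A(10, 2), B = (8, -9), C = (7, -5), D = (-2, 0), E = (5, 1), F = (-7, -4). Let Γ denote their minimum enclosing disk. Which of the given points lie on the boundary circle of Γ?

The minimum enclosing circle of a finite set is fixed by two of the points (as a diameter) or three (as a circumcircle).
The minimum enclosing circle is determined by three boundary points: A, B, F.
Their circumcentre is (27/14, -31/14) with r² = 8125/98.
The farthest remaining point C is at distance² 3281/98 ≤ 8125/98.
The points at distance exactly r from the centre are A, B, F — 3 points.

A, B, F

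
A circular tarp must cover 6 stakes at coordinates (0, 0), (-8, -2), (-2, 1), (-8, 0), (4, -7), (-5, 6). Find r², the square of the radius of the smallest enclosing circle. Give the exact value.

A smallest enclosing disk is always determined by at most three of the input points on its boundary.
The farthest pair is (4, -7)–(-5, 6) with squared distance 250. The circle on this segment as diameter has centre (-0.5, -0.5) and r² = 250/4 = 62.5.
Check (0, 0): distance² to centre = 0.5 ≤ 62.5, so it lies inside.
All remaining points lie in this disk, and no smaller disk contains both endpoints, so this is the minimum enclosing circle.

62.5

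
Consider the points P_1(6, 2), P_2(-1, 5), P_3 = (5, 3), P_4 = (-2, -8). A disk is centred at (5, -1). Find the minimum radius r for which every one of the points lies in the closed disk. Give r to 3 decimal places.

The required radius is the distance from (5, -1) to the farthest point.
Squared distances: 10, 72, 16, 98.
Maximum is 98, attained at P_4.
r = √98 ≈ 9.899.

9.899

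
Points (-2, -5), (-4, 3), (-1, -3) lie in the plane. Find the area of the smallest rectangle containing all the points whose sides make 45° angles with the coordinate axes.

30

In coordinates u = x + y, v = x − y the rectangle is axis-aligned; the map (x,y)→(u,v) scales areas by 2.
u-values: -7, -1, -4; range = -1 − (-7) = 6.
v-values: 3, -7, 2; range = 3 − (-7) = 10.
Area = (6 × 10) / 2 = 30.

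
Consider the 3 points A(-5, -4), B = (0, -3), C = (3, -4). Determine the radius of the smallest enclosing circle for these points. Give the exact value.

Side lengths²: AB² = 26, AC² = 64, BC² = 10.
Since AC² = 64 ≥ 26 + 10 = 36, the angle opposite AC is not acute, so the smallest enclosing circle has AC as diameter.
Centre = midpoint of AC = (-1, -4), r² = 64/4 = 16.
r = √16 = 4.

4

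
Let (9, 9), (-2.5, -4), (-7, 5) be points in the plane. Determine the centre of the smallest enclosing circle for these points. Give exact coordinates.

Call the three points A, B, C in the order given.
Side lengths²: AB² = 301.25, AC² = 272, BC² = 101.25.
Since AB² = 301.25 < 272 + 101.25 = 373.25, the triangle is acute, so the smallest enclosing circle is the circumcircle.
Circumcentre = (65/36, 34/9), r² = 102425/1296.
Centre = (65/36, 34/9).

(65/36, 34/9)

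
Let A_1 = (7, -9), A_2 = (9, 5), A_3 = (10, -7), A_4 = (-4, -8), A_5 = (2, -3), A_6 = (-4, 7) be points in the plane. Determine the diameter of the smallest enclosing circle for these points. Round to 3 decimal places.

19.849

The minimum enclosing circle of a finite set is fixed by two of the points (as a diameter) or three (as a circumcircle).
The minimum enclosing circle is determined by three boundary points: A_3, A_4, A_6.
Their circumcentre is (2.5, -0.5) with r² = 98.5.
The farthest remaining point A_1 is at distance² 92.5 ≤ 98.5.
Diameter = 2r = 2√(98.5) ≈ 19.849.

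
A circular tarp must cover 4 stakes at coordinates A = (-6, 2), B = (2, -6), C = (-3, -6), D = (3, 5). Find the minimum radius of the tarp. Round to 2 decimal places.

The minimum enclosing circle of a finite set is fixed by two of the points (as a diameter) or three (as a circumcircle).
The minimum enclosing circle is determined by three boundary points: A, C, D.
Their circumcentre is (-11/54, -7/18) with r² = 57305/1458.
The farthest remaining point B is at distance² 52985/1458 ≤ 57305/1458.
r = √(57305/1458) ≈ 6.27.

6.27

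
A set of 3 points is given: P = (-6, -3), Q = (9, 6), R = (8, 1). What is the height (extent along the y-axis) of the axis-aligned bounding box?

max y = 6, min y = -3, so height = 9.

9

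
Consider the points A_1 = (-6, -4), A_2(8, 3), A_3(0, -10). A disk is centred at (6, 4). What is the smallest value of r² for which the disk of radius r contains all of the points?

232

The required radius is the distance from (6, 4) to the farthest point.
Squared distances: 208, 5, 232.
Maximum is 232, attained at A_3.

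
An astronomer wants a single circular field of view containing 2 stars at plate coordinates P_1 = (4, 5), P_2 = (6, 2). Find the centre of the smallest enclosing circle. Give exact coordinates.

The smallest circle enclosing two points has them as diameter endpoints.
Centre = midpoint = (5, 3.5); r² = |P_1P_2|²/4 = 13/4 = 3.25.
Centre = (5, 3.5).

(5, 3.5)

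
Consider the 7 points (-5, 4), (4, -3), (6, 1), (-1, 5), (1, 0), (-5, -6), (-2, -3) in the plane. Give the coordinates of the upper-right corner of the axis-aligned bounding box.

x-range [-5, 6], y-range [-6, 5].
The upper-right corner is (6, 5).

(6, 5)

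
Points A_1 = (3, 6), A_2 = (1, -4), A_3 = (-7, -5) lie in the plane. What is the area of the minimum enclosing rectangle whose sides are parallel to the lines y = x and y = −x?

84

In coordinates u = x + y, v = x − y the rectangle is axis-aligned; the map (x,y)→(u,v) scales areas by 2.
u-values: 9, -3, -12; range = 9 − (-12) = 21.
v-values: -3, 5, -2; range = 5 − (-3) = 8.
Area = (21 × 8) / 2 = 84.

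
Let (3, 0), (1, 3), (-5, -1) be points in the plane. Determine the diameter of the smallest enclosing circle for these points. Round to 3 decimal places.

Call the three points A, B, C in the order given.
Side lengths²: AB² = 13, AC² = 65, BC² = 52.
Since AC² = 65 ≥ 52 + 13 = 65, the angle opposite AC is not acute, so the smallest enclosing circle has AC as diameter.
Centre = midpoint of AC = (-1, -0.5), r² = 65/4 = 16.25.
Diameter = 2r = 2√(16.25) ≈ 8.062.

8.062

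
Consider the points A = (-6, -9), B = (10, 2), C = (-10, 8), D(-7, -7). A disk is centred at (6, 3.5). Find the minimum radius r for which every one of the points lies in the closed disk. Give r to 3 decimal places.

17.328

The required radius is the distance from (6, 3.5) to the farthest point.
Squared distances: 300.25, 18.25, 276.25, 279.25.
Maximum is 300.25, attained at A.
r = √(300.25) ≈ 17.328.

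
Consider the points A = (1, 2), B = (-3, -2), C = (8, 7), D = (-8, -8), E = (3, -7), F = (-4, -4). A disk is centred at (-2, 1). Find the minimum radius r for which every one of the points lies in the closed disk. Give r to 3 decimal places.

The required radius is the distance from (-2, 1) to the farthest point.
Squared distances: 10, 10, 136, 117, 89, 29.
Maximum is 136, attained at C.
r = √136 ≈ 11.662.

11.662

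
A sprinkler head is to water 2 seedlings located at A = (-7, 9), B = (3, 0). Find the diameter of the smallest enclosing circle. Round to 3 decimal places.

13.454

The smallest circle enclosing two points has them as diameter endpoints.
Centre = midpoint = (-2, 4.5); r² = |AB|²/4 = 181/4 = 45.25.
Diameter = 2r = 2√(45.25) ≈ 13.454.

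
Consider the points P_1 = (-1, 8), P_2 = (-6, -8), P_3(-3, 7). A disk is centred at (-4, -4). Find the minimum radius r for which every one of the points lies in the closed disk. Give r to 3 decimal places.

12.369

The required radius is the distance from (-4, -4) to the farthest point.
Squared distances: 153, 20, 122.
Maximum is 153, attained at P_1.
r = √153 ≈ 12.369.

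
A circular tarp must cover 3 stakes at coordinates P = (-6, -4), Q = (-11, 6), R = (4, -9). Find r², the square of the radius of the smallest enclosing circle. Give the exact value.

112.5

Side lengths²: PQ² = 125, PR² = 125, QR² = 450.
Since QR² = 450 ≥ 125 + 125 = 250, the angle opposite QR is not acute, so the smallest enclosing circle has QR as diameter.
Centre = midpoint of QR = (-3.5, -1.5), r² = 450/4 = 112.5.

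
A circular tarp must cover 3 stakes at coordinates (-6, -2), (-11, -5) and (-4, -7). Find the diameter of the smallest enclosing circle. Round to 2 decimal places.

Call the three points A, B, C in the order given.
Side lengths²: AB² = 34, AC² = 29, BC² = 53.
Since BC² = 53 < 34 + 29 = 63, the triangle is acute, so the smallest enclosing circle is the circumcircle.
Circumcentre = (-455/62, -337/62), r² = 26129/1922.
Diameter = 2r = 2√(26129/1922) ≈ 7.37.

7.37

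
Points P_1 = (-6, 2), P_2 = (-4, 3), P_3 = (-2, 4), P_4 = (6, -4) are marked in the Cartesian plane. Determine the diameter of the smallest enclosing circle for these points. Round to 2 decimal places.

By Welzl's lemma the MEC is supported by two points (diametrically opposite) or three points (on a circumcircle).
The farthest pair is P_1–P_4 with squared distance 180. The circle on this segment as diameter has centre (0, -1) and r² = 180/4 = 45.
Check P_2: distance² to centre = 32 ≤ 45, so it lies inside.
All remaining points lie in this disk, and no smaller disk contains both endpoints, so this is the minimum enclosing circle.
Diameter = 2r = 2√45 ≈ 13.42.

13.42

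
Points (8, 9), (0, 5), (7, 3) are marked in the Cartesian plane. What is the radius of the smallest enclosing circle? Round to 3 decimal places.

Call the three points A, B, C in the order given.
Side lengths²: AB² = 80, AC² = 37, BC² = 53.
Since AB² = 80 < 53 + 37 = 90, the triangle is acute, so the smallest enclosing circle is the circumcircle.
Circumcentre = (93/22, 72/11), r² = 9805/484.
r = √(9805/484) ≈ 4.501.

4.501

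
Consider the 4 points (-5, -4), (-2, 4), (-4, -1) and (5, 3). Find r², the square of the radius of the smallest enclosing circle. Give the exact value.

37.25

By Welzl's lemma the MEC is supported by two points (diametrically opposite) or three points (on a circumcircle).
The farthest pair is (-5, -4)–(5, 3) with squared distance 149. The circle on this segment as diameter has centre (0, -0.5) and r² = 149/4 = 37.25.
Check (-2, 4): distance² to centre = 24.25 ≤ 37.25, so it lies inside.
All remaining points lie in this disk, and no smaller disk contains both endpoints, so this is the minimum enclosing circle.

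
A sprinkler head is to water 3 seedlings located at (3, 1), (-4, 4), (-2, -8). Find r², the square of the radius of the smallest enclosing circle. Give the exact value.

56869/1521

Call the three points A, B, C in the order given.
Side lengths²: AB² = 58, AC² = 106, BC² = 148.
Since BC² = 148 < 106 + 58 = 164, the triangle is acute, so the smallest enclosing circle is the circumcircle.
Circumcentre = (-31/13, -74/39), r² = 56869/1521.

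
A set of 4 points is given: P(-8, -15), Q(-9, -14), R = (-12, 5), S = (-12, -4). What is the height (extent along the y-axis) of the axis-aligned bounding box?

max y = 5, min y = -15, so height = 20.

20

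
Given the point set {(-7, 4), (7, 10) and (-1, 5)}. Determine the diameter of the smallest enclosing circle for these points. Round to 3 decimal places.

15.232

Call the three points A, B, C in the order given.
Side lengths²: AB² = 232, AC² = 37, BC² = 89.
Since AB² = 232 ≥ 89 + 37 = 126, the angle opposite AB is not acute, so the smallest enclosing circle has AB as diameter.
Centre = midpoint of AB = (0, 7), r² = 232/4 = 58.
Diameter = 2r = 2√58 ≈ 15.232.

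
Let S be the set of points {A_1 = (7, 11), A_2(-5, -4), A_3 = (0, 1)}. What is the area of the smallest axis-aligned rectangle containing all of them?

x ranges over [-5, 7], width 12.
y ranges over [-4, 11], height 15.
Area = 12 × 15 = 180.

180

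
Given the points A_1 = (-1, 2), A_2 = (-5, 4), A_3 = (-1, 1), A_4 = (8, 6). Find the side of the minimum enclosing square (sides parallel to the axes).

The bounding box has width 13 and height 5.
An axis-aligned square enclosing the set must have side ≥ max(width, height).
So the minimum side is max(13, 5) = 13.

13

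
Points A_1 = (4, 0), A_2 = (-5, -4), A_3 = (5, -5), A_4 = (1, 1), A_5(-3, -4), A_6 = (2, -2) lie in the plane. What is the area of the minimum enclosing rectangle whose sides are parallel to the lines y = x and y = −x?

71.5

In coordinates u = x + y, v = x − y the rectangle is axis-aligned; the map (x,y)→(u,v) scales areas by 2.
u-values: 4, -9, 0, 2, -7, 0; range = 4 − (-9) = 13.
v-values: 4, -1, 10, 0, 1, 4; range = 10 − (-1) = 11.
Area = (13 × 11) / 2 = 71.5.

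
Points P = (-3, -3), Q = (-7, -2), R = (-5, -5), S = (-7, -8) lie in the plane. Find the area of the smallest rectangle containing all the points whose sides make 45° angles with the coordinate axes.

In coordinates u = x + y, v = x − y the rectangle is axis-aligned; the map (x,y)→(u,v) scales areas by 2.
u-values: -6, -9, -10, -15; range = -6 − (-15) = 9.
v-values: 0, -5, 0, 1; range = 1 − (-5) = 6.
Area = (9 × 6) / 2 = 27.

27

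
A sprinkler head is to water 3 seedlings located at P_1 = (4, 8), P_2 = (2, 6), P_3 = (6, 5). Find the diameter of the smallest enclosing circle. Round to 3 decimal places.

Side lengths²: P_1P_2² = 8, P_1P_3² = 13, P_2P_3² = 17.
Since P_2P_3² = 17 < 13 + 8 = 21, the triangle is acute, so the smallest enclosing circle is the circumcircle.
Circumcentre = (4.1, 5.9), r² = 4.42.
Diameter = 2r = 2√(4.42) ≈ 4.205.

4.205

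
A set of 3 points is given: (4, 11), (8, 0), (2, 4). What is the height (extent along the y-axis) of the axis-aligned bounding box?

11

max y = 11, min y = 0, so height = 11.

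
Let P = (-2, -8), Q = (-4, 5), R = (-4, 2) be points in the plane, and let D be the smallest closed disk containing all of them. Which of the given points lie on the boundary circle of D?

Side lengths²: PQ² = 173, PR² = 104, QR² = 9.
Since PQ² = 173 ≥ 104 + 9 = 113, the angle opposite PQ is not acute, so the smallest enclosing circle has PQ as diameter.
Centre = midpoint of PQ = (-3, -1.5), r² = 173/4 = 43.25.
The points at distance exactly r from the centre are P, Q — 2 points.

P, Q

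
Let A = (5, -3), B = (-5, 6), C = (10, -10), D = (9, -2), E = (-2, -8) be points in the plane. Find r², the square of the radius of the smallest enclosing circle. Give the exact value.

120.25

A smallest enclosing disk is always determined by at most three of the input points on its boundary.
The farthest pair is B–C with squared distance 481. The circle on this segment as diameter has centre (2.5, -2) and r² = 481/4 = 120.25.
Check A: distance² to centre = 7.25 ≤ 120.25, so it lies inside.
All remaining points lie in this disk, and no smaller disk contains both endpoints, so this is the minimum enclosing circle.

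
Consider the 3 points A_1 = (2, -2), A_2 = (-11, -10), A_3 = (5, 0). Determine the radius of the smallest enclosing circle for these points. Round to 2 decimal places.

Side lengths²: A_1A_2² = 233, A_1A_3² = 13, A_2A_3² = 356.
Since A_2A_3² = 356 ≥ 233 + 13 = 246, the angle opposite A_2A_3 is not acute, so the smallest enclosing circle has A_2A_3 as diameter.
Centre = midpoint of A_2A_3 = (-3, -5), r² = 356/4 = 89.
r = √89 ≈ 9.43.

9.43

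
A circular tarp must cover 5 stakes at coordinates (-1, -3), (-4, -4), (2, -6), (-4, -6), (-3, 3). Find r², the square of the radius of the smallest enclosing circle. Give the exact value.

2173/81

A smallest enclosing disk is always determined by at most three of the input points on its boundary.
The minimum enclosing circle is determined by three boundary points: (2, -6), (-4, -6), (-3, 3).
Their circumcentre is (-1, -16/9) with r² = 2173/81.
The farthest remaining point (-4, -4) is at distance² 1129/81 ≤ 2173/81.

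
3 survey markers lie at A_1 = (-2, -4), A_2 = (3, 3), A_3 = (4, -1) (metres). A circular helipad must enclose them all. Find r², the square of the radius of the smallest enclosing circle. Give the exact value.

Side lengths²: A_1A_2² = 74, A_1A_3² = 45, A_2A_3² = 17.
Since A_1A_2² = 74 ≥ 45 + 17 = 62, the angle opposite A_1A_2 is not acute, so the smallest enclosing circle has A_1A_2 as diameter.
Centre = midpoint of A_1A_2 = (0.5, -0.5), r² = 74/4 = 18.5.

18.5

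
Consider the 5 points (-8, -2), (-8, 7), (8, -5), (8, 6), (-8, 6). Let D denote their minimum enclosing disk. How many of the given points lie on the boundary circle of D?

By Welzl's lemma the MEC is supported by two points (diametrically opposite) or three points (on a circumcircle).
The farthest pair is (-8, 7)–(8, -5) with squared distance 400. The circle on this segment as diameter has centre (0, 1) and r² = 400/4 = 100.
Check (-8, -2): distance² to centre = 73 ≤ 100, so it lies inside.
All remaining points lie in this disk, and no smaller disk contains both endpoints, so this is the minimum enclosing circle.
The points at distance exactly r from the centre are (-8, 7), (8, -5) — 2 points.

2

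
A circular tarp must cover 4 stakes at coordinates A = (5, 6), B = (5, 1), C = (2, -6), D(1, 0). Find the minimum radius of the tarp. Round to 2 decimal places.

The farthest pair is A–C with squared distance 153. The circle on this segment as diameter has centre (3.5, 0) and r² = 153/4 = 38.25.
Check B: distance² to centre = 3.25 ≤ 38.25, so it lies inside.
All remaining points lie in this disk, and no smaller disk contains both endpoints, so this is the minimum enclosing circle.
r = √(38.25) ≈ 6.18.

6.18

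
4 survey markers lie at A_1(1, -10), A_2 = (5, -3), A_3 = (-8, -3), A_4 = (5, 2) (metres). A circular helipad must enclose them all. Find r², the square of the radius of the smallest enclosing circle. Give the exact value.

A smallest enclosing disk is always determined by at most three of the input points on its boundary.
The minimum enclosing circle is determined by three boundary points: A_1, A_3, A_4.
Their circumcentre is (-21/34, -95/34) with r² = 31525/578.
The farthest remaining point A_2 is at distance² 18265/578 ≤ 31525/578.

31525/578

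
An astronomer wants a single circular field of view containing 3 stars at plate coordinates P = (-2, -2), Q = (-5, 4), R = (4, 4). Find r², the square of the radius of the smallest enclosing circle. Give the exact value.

Side lengths²: PQ² = 45, PR² = 72, QR² = 81.
Since QR² = 81 < 72 + 45 = 117, the triangle is acute, so the smallest enclosing circle is the circumcircle.
Circumcentre = (-0.5, 2.5), r² = 22.5.

22.5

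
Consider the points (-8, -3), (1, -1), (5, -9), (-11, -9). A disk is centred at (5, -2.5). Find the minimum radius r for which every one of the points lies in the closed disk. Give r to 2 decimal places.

The required radius is the distance from (5, -2.5) to the farthest point.
Squared distances: 169.25, 18.25, 42.25, 298.25.
Maximum is 298.25, attained at (-11, -9).
r = √(298.25) ≈ 17.27.

17.27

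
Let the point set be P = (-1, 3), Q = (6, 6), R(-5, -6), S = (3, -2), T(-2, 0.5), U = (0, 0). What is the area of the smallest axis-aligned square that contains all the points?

144

The bounding box has width 11 and height 12.
An axis-aligned square enclosing the set must have side ≥ max(width, height).
So the minimum side is max(11, 12) = 12.
Area = 12² = 144.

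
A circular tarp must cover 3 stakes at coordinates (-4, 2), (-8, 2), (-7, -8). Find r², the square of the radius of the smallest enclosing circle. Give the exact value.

Call the three points A, B, C in the order given.
Side lengths²: AB² = 16, AC² = 109, BC² = 101.
Since AC² = 109 < 101 + 16 = 117, the triangle is acute, so the smallest enclosing circle is the circumcircle.
Circumcentre = (-6, -2.85), r² = 27.5225.

27.5225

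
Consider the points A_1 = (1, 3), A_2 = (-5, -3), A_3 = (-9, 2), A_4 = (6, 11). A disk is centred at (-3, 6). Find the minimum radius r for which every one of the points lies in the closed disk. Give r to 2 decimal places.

The required radius is the distance from (-3, 6) to the farthest point.
Squared distances: 25, 85, 52, 106.
Maximum is 106, attained at A_4.
r = √106 ≈ 10.30.

10.30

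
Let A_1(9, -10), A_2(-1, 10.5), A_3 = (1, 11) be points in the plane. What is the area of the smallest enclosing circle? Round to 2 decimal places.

Side lengths²: A_1A_2² = 520.25, A_1A_3² = 505, A_2A_3² = 4.25.
Since A_1A_2² = 520.25 ≥ 505 + 4.25 = 509.25, the angle opposite A_1A_2 is not acute, so the smallest enclosing circle has A_1A_2 as diameter.
Centre = midpoint of A_1A_2 = (4, 0.25), r² = 520.25/4 = 130.0625.
Area = π·r² = π·130.0625 ≈ 408.60.

408.60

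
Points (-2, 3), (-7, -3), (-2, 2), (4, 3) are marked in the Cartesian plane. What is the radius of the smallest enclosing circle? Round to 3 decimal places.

6.265

A smallest enclosing disk is always determined by at most three of the input points on its boundary.
The farthest pair is (-7, -3)–(4, 3) with squared distance 157. The circle on this segment as diameter has centre (-1.5, 0) and r² = 157/4 = 39.25.
Check (-2, 3): distance² to centre = 9.25 ≤ 39.25, so it lies inside.
All remaining points lie in this disk, and no smaller disk contains both endpoints, so this is the minimum enclosing circle.
r = √(39.25) ≈ 6.265.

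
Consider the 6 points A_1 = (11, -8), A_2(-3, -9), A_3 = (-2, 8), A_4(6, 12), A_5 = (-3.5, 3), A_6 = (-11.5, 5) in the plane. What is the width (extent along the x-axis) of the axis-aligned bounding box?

max x = 11, min x = -11.5, so width = 22.5.

22.5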